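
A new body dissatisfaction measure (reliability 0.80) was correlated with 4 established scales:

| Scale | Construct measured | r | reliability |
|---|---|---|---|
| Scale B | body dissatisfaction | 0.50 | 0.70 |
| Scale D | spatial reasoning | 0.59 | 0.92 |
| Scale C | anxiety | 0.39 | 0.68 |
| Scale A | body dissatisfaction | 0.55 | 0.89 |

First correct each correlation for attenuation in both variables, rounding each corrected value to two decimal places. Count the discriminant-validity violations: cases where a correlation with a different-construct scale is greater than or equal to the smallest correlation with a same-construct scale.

Disattenuated r (r / √(r_scale · r_new)):
  Scale B (conv): 0.50 / √(0.70·0.80) = 0.67
  Scale D (disc): 0.59 / √(0.92·0.80) = 0.69
  Scale C (disc): 0.39 / √(0.68·0.80) = 0.53
  Scale A (conv): 0.55 / √(0.89·0.80) = 0.65
Smallest convergent = 0.65. Discriminant values: 0.69, 0.53; count ≥ 0.65 → 1.

1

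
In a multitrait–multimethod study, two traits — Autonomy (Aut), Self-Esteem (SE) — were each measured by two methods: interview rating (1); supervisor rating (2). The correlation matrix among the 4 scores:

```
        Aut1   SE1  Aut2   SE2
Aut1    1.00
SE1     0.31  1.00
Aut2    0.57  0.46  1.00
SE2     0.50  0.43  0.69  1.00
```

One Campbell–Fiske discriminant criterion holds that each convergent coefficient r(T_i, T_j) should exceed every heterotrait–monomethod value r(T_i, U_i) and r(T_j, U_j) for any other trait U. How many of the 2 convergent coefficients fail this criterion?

2

Convergent coefficients and their comparison sets:
Aut (methods 1·2): 0.57 vs {0.31, 0.69} → fail.
SE (methods 1·2): 0.43 vs {0.31, 0.69} → fail.
2 of 2 fail.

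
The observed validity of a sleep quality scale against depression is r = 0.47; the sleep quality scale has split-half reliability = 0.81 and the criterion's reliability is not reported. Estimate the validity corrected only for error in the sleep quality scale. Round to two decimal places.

0.52

Single correction: r_c = r_obs / √r_xx = 0.47 / √0.81 = 0.47 / 0.9000 ≈ 0.52.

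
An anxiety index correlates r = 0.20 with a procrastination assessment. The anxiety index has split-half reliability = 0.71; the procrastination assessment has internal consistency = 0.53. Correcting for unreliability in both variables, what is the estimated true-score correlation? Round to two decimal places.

r_true = r_obs / √(r_xx · r_yy) = 0.20 / √(0.71 × 0.53) = 0.20 / √0.3763 = 0.20 / 0.6134 ≈ 0.33.

0.33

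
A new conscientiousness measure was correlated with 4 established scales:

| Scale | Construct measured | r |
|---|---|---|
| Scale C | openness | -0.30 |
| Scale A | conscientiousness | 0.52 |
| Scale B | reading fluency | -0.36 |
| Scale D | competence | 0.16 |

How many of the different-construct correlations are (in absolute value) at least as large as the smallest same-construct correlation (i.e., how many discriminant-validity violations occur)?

0

Convergent (same construct = conscientiousness): Scale A.
Smallest convergent = 0.52. Discriminant |r|: 0.30, 0.36, 0.16; count ≥ 0.52 → 0.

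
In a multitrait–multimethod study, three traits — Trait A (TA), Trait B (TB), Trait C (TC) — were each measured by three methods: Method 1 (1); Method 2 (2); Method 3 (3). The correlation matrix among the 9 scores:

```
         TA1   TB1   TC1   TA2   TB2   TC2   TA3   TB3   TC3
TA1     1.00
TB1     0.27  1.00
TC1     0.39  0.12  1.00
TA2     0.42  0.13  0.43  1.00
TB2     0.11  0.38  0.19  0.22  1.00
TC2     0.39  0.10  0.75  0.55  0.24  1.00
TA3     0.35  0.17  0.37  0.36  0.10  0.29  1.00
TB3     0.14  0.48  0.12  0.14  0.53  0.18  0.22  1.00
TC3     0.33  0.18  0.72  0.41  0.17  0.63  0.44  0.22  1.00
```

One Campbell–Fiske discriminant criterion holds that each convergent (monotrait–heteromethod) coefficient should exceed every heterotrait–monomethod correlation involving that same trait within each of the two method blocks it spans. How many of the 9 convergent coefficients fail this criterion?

Checking each validity diagonal entry against its comparison values:
TA (methods 1·2): 0.42 vs {0.27, 0.22, 0.39, 0.55} → fail.
TA (methods 1·3): 0.35 vs {0.27, 0.22, 0.39, 0.44} → fail.
TA (methods 2·3): 0.36 vs {0.22, 0.22, 0.55, 0.44} → fail.
TB (methods 1·2): 0.38 vs {0.27, 0.22, 0.12, 0.24} → pass.
TB (methods 1·3): 0.48 vs {0.27, 0.22, 0.12, 0.22} → pass.
TB (methods 2·3): 0.53 vs {0.22, 0.22, 0.24, 0.22} → pass.
TC (methods 1·2): 0.75 vs {0.39, 0.55, 0.12, 0.24} → pass.
TC (methods 1·3): 0.72 vs {0.39, 0.44, 0.12, 0.22} → pass.
TC (methods 2·3): 0.63 vs {0.55, 0.44, 0.24, 0.22} → pass.
3 of 9 fail.

3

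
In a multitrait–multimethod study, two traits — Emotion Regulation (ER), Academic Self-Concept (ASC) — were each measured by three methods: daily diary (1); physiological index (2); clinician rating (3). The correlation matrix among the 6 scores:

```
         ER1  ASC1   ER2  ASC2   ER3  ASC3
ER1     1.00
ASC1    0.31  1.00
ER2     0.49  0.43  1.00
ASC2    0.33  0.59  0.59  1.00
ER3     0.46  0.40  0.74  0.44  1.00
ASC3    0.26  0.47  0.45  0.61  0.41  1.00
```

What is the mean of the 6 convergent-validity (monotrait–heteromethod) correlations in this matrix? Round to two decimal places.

Convergent values: 0.49, 0.46, 0.74, 0.59, 0.47, 0.61; mean = 3.36/6 = 0.56.

0.56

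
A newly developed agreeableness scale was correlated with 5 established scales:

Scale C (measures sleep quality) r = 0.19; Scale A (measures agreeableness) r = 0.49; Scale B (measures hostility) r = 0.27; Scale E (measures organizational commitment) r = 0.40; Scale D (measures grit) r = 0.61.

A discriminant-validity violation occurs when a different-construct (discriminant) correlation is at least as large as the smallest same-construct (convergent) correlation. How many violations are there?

1

Convergent (same construct = agreeableness): Scale A.
Smallest convergent = 0.49. Discriminant values: 0.19, 0.27, 0.40, 0.61; count ≥ 0.49 → 1.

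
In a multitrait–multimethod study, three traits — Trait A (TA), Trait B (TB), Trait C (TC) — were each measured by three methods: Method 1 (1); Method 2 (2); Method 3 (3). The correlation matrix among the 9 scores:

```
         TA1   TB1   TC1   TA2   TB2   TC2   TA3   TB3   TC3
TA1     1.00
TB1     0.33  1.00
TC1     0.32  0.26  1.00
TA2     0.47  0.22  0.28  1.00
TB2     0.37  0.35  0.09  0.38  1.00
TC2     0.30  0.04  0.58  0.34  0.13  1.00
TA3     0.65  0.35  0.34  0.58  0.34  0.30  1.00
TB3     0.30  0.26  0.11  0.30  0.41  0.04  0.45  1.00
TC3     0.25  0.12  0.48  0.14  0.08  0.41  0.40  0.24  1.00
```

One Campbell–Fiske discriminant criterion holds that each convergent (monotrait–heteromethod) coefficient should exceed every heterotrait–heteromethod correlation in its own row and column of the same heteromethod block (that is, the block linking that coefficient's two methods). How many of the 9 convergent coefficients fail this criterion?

Convergent coefficients and their comparison sets:
TA (methods 1·2): 0.47 vs {0.37, 0.22, 0.30, 0.28} → pass.
TA (methods 1·3): 0.65 vs {0.30, 0.35, 0.25, 0.34} → pass.
TA (methods 2·3): 0.58 vs {0.30, 0.34, 0.14, 0.30} → pass.
TB (methods 1·2): 0.35 vs {0.22, 0.37, 0.04, 0.09} → fail.
TB (methods 1·3): 0.26 vs {0.35, 0.30, 0.12, 0.11} → fail.
TB (methods 2·3): 0.41 vs {0.34, 0.30, 0.08, 0.04} → pass.
TC (methods 1·2): 0.58 vs {0.28, 0.30, 0.09, 0.04} → pass.
TC (methods 1·3): 0.48 vs {0.34, 0.25, 0.11, 0.12} → pass.
TC (methods 2·3): 0.41 vs {0.30, 0.14, 0.04, 0.08} → pass.
2 of 9 fail.

2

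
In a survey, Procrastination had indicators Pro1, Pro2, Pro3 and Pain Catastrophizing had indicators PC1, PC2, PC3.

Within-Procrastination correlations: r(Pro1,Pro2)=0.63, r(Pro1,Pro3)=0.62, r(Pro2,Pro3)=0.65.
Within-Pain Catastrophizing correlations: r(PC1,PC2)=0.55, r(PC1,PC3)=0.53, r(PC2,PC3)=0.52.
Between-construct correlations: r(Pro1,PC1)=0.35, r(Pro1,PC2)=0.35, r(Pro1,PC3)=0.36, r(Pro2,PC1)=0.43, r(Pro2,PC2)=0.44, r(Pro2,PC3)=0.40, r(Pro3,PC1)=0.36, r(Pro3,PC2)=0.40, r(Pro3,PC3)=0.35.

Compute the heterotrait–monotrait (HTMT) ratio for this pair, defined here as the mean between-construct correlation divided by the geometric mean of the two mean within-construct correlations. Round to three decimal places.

0.658

Mean between = 3.44/9 = 0.3822.
Mean within-Pro = 1.90/3 = 0.6333; mean within-PC = 1.60/3 = 0.5333.
Geometric mean = √(0.6333 × 0.5333) = 0.5812.
HTMT = 0.3822 / 0.5812 = 0.658.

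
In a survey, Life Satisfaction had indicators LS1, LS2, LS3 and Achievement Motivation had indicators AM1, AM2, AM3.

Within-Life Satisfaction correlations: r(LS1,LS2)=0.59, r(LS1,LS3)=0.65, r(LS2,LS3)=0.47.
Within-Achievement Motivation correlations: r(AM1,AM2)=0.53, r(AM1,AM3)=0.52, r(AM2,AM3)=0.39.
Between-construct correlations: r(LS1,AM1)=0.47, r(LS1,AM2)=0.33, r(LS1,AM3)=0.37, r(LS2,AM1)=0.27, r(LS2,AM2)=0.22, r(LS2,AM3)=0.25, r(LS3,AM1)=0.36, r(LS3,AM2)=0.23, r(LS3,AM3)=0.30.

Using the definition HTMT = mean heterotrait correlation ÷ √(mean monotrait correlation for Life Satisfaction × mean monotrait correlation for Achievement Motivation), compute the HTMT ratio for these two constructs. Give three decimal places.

0.595

Mean heterotrait r = 2.80/9 = 0.3111.
Mean within-LS = 1.71/3 = 0.5700; mean within-AM = 1.44/3 = 0.4800.
Geometric mean = √(0.5700 × 0.4800) = 0.5231.
HTMT = 0.3111 / 0.5231 = 0.595.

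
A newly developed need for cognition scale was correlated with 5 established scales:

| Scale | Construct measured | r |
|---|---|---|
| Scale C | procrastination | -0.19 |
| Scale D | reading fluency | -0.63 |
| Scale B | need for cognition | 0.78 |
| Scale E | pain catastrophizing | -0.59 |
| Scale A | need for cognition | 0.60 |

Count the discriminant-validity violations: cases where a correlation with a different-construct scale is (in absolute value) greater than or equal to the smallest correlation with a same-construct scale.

1

Convergent (same construct = need for cognition): Scale B, Scale A.
Smallest convergent = 0.60. Discriminant |r|: 0.19, 0.63, 0.59; count ≥ 0.60 → 1.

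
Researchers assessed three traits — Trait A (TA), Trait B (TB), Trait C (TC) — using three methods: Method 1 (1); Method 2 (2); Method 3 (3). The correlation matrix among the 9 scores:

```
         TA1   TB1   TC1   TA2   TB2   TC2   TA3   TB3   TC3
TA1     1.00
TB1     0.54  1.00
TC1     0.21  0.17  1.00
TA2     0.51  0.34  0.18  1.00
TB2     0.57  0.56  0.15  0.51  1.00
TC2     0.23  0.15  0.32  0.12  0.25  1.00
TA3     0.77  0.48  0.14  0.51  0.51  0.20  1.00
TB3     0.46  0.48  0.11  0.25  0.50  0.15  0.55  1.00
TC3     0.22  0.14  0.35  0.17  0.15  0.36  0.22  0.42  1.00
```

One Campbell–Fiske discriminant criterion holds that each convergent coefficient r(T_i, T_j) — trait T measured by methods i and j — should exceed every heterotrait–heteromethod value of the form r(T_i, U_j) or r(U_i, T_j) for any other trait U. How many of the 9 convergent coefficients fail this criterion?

5

Checking each validity diagonal entry against its comparison values:
TA (methods 1·2): 0.51 vs {0.57, 0.34, 0.23, 0.18} → fail.
TA (methods 1·3): 0.77 vs {0.46, 0.48, 0.22, 0.14} → pass.
TA (methods 2·3): 0.51 vs {0.25, 0.51, 0.17, 0.20} → fail.
TB (methods 1·2): 0.56 vs {0.34, 0.57, 0.15, 0.15} → fail.
TB (methods 1·3): 0.48 vs {0.48, 0.46, 0.14, 0.11} → fail.
TB (methods 2·3): 0.50 vs {0.51, 0.25, 0.15, 0.15} → fail.
TC (methods 1·2): 0.32 vs {0.18, 0.23, 0.15, 0.15} → pass.
TC (methods 1·3): 0.35 vs {0.14, 0.22, 0.11, 0.14} → pass.
TC (methods 2·3): 0.36 vs {0.20, 0.17, 0.15, 0.15} → pass.
5 of 9 fail.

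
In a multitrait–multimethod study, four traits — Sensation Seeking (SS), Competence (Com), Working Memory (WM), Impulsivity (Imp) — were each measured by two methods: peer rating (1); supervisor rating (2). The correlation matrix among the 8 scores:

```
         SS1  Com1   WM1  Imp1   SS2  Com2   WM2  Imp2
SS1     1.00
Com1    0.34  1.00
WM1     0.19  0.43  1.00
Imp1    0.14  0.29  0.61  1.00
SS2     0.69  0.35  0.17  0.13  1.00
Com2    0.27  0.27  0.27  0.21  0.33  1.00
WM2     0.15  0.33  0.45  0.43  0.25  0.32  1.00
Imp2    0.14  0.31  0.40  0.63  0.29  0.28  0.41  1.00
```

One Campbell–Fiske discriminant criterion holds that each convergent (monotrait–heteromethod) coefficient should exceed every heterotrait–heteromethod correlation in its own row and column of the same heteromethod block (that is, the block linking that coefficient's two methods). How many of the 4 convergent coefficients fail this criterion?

Checking each validity diagonal entry against its comparison values:
SS (methods 1·2): 0.69 vs {0.27, 0.35, 0.15, 0.17, 0.14, 0.13} → pass.
Com (methods 1·2): 0.27 vs {0.35, 0.27, 0.33, 0.27, 0.31, 0.21} → fail.
WM (methods 1·2): 0.45 vs {0.17, 0.15, 0.27, 0.33, 0.40, 0.43} → pass.
Imp (methods 1·2): 0.63 vs {0.13, 0.14, 0.21, 0.31, 0.43, 0.40} → pass.
1 of 4 fail.

1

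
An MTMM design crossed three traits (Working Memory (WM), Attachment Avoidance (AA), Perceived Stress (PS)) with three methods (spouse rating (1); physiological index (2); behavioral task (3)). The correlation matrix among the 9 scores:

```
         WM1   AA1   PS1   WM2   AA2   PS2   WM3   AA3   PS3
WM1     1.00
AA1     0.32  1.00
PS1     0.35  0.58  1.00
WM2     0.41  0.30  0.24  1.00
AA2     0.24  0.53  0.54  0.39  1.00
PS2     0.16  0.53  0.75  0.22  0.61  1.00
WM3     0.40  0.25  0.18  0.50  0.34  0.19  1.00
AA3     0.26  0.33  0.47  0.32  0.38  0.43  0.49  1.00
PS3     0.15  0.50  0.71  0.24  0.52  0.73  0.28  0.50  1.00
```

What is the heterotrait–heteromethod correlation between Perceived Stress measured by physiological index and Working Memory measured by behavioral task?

0.19

Different traits and methods: r(PS2, WM3) = 0.19.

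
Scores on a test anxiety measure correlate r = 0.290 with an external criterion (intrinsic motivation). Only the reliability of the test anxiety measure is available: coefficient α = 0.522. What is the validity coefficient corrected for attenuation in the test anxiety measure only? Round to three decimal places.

0.401

Single correction: r_c = r_obs / √r_xx = 0.290 / √0.522 = 0.290 / 0.7225 ≈ 0.401.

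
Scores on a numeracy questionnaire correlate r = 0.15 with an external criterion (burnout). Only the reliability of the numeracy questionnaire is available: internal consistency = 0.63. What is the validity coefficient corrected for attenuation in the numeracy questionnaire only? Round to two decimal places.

Single correction: r_c = r_obs / √r_xx = 0.15 / √0.63 = 0.15 / 0.7937 ≈ 0.19.

0.19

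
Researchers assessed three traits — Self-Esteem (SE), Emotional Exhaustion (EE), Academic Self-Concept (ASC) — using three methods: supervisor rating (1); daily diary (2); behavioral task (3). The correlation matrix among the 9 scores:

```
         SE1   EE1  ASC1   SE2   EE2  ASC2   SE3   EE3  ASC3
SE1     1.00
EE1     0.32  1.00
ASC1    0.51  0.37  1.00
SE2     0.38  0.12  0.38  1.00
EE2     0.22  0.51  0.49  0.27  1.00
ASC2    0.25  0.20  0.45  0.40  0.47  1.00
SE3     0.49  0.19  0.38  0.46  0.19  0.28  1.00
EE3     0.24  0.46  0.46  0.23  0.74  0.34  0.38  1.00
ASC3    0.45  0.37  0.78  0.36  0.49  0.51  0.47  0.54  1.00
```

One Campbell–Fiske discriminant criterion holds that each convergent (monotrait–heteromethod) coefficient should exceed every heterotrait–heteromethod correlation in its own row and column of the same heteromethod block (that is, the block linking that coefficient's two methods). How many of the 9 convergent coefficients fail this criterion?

3

Each convergent coefficient versus the relevant comparison correlations:
SE (methods 1·2): 0.38 vs {0.22, 0.12, 0.25, 0.38} → fail.
SE (methods 1·3): 0.49 vs {0.24, 0.19, 0.45, 0.38} → pass.
SE (methods 2·3): 0.46 vs {0.23, 0.19, 0.36, 0.28} → pass.
EE (methods 1·2): 0.51 vs {0.12, 0.22, 0.20, 0.49} → pass.
EE (methods 1·3): 0.46 vs {0.19, 0.24, 0.37, 0.46} → fail.
EE (methods 2·3): 0.74 vs {0.19, 0.23, 0.49, 0.34} → pass.
ASC (methods 1·2): 0.45 vs {0.38, 0.25, 0.49, 0.20} → fail.
ASC (methods 1·3): 0.78 vs {0.38, 0.45, 0.46, 0.37} → pass.
ASC (methods 2·3): 0.51 vs {0.28, 0.36, 0.34, 0.49} → pass.
3 of 9 fail.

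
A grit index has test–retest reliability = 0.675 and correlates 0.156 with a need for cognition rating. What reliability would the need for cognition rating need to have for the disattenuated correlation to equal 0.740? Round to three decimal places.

r_true = r_obs / √(r_xx · r_yy) ⇒ 0.740 = 0.156 / √(0.675 · r_yy).
√(0.675 · r_yy) = 0.156 / 0.740 = 0.2108; 0.675 · r_yy = 0.0444; r_yy = 0.0444 / 0.675 ≈ 0.066.

0.066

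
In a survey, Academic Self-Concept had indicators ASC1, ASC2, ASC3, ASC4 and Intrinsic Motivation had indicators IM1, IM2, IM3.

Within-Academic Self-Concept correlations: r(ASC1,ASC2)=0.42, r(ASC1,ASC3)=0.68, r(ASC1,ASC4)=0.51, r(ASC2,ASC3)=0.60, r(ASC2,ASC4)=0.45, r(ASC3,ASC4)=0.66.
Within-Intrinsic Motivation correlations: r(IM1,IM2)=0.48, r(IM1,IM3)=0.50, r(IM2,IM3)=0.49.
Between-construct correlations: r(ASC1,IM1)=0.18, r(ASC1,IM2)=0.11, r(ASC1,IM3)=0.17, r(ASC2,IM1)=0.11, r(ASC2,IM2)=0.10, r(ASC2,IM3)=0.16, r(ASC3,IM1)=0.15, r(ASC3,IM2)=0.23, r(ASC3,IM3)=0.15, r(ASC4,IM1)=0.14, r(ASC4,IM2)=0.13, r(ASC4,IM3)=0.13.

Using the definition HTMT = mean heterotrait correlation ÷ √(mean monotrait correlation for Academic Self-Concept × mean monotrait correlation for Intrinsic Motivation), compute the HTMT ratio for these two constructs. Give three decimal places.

0.282

Mean heterotrait r = 1.76/12 = 0.1467.
Mean within-ASC = 3.32/6 = 0.5533; mean within-IM = 1.47/3 = 0.4900.
Geometric mean = √(0.5533 × 0.4900) = 0.5207.
HTMT = 0.1467 / 0.5207 = 0.282.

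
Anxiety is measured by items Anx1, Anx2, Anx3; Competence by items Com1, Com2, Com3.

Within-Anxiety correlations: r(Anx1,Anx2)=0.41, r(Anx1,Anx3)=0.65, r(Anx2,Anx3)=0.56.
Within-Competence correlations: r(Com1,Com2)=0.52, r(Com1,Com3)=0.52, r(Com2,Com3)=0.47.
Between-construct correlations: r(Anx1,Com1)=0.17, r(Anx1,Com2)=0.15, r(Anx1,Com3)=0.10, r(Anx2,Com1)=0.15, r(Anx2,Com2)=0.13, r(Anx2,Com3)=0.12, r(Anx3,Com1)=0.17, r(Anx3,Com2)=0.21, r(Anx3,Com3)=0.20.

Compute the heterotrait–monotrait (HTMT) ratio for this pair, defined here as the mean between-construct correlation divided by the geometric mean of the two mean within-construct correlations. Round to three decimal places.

Between-construct mean = 1.40/9 = 0.1556.
Mean within-Anx = 1.62/3 = 0.5400; mean within-Com = 1.51/3 = 0.5033.
Geometric mean = √(0.5400 × 0.5033) = 0.5213.
HTMT = 0.1556 / 0.5213 = 0.298.

0.298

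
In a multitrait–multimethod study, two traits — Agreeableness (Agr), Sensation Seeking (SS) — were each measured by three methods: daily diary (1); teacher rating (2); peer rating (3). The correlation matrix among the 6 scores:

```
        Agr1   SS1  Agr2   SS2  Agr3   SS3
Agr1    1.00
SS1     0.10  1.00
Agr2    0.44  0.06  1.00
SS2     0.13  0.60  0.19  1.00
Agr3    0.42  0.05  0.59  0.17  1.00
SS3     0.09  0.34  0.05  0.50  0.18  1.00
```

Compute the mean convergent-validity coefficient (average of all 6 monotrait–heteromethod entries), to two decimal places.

Convergent values: 0.44, 0.42, 0.59, 0.60, 0.34, 0.50; mean = 2.89/6 = 0.48.

0.48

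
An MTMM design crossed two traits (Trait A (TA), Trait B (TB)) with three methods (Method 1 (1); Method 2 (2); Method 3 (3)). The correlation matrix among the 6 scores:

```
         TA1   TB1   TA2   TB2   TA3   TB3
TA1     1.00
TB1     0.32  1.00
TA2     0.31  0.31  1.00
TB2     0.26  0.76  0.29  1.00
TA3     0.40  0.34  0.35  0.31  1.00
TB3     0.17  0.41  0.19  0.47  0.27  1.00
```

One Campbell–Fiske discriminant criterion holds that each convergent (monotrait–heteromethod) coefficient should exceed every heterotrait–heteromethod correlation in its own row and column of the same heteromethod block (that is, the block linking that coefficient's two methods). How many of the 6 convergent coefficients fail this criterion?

Checking each validity diagonal entry against its comparison values:
TA (methods 1·2): 0.31 vs {0.26, 0.31} → fail.
TA (methods 1·3): 0.40 vs {0.17, 0.34} → pass.
TA (methods 2·3): 0.35 vs {0.19, 0.31} → pass.
TB (methods 1·2): 0.76 vs {0.31, 0.26} → pass.
TB (methods 1·3): 0.41 vs {0.34, 0.17} → pass.
TB (methods 2·3): 0.47 vs {0.31, 0.19} → pass.
1 of 6 fail.

1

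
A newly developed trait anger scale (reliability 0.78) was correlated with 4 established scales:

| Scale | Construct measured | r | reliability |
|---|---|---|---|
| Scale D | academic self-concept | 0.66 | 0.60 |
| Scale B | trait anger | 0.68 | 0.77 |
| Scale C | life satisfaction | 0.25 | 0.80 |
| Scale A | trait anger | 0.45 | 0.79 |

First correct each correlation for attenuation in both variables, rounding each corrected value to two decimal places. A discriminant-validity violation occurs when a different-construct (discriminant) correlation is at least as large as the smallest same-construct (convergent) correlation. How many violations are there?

Disattenuated r (r / √(r_scale · r_new)):
  Scale D (disc): 0.66 / √(0.60·0.78) = 0.96
  Scale B (conv): 0.68 / √(0.77·0.78) = 0.88
  Scale C (disc): 0.25 / √(0.80·0.78) = 0.32
  Scale A (conv): 0.45 / √(0.79·0.78) = 0.57
Smallest convergent = 0.57. Discriminant values: 0.96, 0.32; count ≥ 0.57 → 1.

1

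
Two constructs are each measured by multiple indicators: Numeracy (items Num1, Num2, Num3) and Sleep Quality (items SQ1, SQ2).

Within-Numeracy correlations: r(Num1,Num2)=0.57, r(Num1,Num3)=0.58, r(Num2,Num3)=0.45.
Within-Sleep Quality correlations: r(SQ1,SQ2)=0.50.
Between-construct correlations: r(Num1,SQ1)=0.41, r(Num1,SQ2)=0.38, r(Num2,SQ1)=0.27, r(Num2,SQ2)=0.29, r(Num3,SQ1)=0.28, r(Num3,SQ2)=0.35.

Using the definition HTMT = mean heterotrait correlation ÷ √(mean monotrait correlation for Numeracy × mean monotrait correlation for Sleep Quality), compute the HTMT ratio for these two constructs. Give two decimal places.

0.64

Mean heterotrait r = 1.98/6 = 0.3300.
Mean within-Num = 1.60/3 = 0.5333; mean within-SQ = 0.50/1 = 0.5000.
Geometric mean = √(0.5333 × 0.5000) = 0.5164.
HTMT = 0.3300 / 0.5164 = 0.64.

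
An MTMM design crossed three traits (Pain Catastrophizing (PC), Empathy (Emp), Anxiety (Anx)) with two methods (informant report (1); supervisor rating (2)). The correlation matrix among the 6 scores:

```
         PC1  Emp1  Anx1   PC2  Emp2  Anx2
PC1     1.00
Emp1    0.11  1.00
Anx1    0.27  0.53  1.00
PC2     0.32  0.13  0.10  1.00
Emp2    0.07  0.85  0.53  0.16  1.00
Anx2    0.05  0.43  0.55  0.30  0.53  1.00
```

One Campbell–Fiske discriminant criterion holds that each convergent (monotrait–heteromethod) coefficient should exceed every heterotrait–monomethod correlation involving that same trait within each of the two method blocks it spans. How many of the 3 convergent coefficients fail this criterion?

0

Checking each validity diagonal entry against its comparison values:
PC (methods 1·2): 0.32 vs {0.11, 0.16, 0.27, 0.30} → pass.
Emp (methods 1·2): 0.85 vs {0.11, 0.16, 0.53, 0.53} → pass.
Anx (methods 1·2): 0.55 vs {0.27, 0.30, 0.53, 0.53} → pass.
0 of 3 fail.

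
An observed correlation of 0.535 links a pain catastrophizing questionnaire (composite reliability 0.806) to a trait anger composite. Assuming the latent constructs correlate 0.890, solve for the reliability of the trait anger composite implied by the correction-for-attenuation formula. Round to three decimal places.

0.448

r_true = r_obs / √(r_xx · r_yy) ⇒ 0.890 = 0.535 / √(0.806 · r_yy).
√(0.806 · r_yy) = 0.535 / 0.890 = 0.6011; 0.806 · r_yy = 0.3613; r_yy = 0.3613 / 0.806 ≈ 0.448.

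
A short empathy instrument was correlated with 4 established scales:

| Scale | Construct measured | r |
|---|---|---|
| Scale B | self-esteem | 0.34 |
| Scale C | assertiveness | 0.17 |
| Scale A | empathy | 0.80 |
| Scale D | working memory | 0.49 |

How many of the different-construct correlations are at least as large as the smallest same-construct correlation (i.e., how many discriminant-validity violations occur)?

0

Convergent (same construct = empathy): Scale A.
Smallest convergent = 0.80. Discriminant values: 0.34, 0.17, 0.49; count ≥ 0.80 → 0.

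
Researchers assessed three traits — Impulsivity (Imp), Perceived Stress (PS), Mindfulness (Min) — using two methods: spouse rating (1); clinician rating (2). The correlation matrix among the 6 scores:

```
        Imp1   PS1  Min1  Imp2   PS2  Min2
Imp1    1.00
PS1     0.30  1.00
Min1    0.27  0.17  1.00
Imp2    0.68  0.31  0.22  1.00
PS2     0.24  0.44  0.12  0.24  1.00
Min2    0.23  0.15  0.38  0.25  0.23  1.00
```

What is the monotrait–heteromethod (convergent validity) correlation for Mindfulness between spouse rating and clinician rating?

0.38

Same trait (Min), different methods: r(Min1, Min2) = 0.38.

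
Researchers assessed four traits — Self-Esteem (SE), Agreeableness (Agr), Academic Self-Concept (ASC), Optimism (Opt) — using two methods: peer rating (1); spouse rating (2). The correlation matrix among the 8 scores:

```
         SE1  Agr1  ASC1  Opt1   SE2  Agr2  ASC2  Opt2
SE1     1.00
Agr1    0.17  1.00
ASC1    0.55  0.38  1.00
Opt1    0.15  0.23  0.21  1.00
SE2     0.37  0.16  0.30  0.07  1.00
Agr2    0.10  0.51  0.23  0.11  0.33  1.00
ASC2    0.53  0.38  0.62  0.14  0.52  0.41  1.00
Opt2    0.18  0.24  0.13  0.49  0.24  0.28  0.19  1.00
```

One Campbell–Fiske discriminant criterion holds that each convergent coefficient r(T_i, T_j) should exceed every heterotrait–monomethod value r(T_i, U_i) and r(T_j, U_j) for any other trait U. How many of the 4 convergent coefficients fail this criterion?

Convergent coefficients and their comparison sets:
SE (methods 1·2): 0.37 vs {0.17, 0.33, 0.55, 0.52, 0.15, 0.24} → fail.
Agr (methods 1·2): 0.51 vs {0.17, 0.33, 0.38, 0.41, 0.23, 0.28} → pass.
ASC (methods 1·2): 0.62 vs {0.55, 0.52, 0.38, 0.41, 0.21, 0.19} → pass.
Opt (methods 1·2): 0.49 vs {0.15, 0.24, 0.23, 0.28, 0.21, 0.19} → pass.
1 of 4 fail.

1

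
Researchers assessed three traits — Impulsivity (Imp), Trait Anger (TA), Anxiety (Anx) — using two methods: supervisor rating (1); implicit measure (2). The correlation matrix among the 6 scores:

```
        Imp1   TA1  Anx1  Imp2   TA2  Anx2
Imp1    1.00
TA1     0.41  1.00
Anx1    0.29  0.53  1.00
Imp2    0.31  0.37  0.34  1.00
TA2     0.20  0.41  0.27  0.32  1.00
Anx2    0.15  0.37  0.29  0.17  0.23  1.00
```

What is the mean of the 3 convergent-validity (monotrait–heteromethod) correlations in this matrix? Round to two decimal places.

0.34

Convergent values: 0.31, 0.41, 0.29; mean = 1.01/3 = 0.34.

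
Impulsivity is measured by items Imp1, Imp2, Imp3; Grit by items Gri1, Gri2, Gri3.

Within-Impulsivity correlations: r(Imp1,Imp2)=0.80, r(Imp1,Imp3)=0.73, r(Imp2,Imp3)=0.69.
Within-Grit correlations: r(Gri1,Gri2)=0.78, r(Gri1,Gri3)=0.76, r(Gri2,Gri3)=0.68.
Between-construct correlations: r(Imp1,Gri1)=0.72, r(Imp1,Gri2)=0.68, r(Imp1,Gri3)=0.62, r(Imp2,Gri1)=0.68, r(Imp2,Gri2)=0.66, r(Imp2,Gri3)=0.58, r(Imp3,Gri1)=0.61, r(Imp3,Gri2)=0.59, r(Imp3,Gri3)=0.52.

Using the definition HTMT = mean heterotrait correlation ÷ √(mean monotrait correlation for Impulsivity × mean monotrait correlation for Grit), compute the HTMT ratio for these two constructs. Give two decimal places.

Mean heterotrait r = 5.66/9 = 0.6289.
Mean within-Imp = 2.22/3 = 0.7400; mean within-Gri = 2.22/3 = 0.7400.
Geometric mean = √(0.7400 × 0.7400) = 0.7400.
HTMT = 0.6289 / 0.7400 = 0.85.

0.85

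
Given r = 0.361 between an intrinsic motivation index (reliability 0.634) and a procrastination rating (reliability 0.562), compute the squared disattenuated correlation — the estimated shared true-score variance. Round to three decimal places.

0.366

Disattenuated r = 0.361 / √(0.634 × 0.562) = 0.361 / 0.5969 = 0.6048.
Shared true-score variance = 0.6048² = 0.3658 ≈ 0.366.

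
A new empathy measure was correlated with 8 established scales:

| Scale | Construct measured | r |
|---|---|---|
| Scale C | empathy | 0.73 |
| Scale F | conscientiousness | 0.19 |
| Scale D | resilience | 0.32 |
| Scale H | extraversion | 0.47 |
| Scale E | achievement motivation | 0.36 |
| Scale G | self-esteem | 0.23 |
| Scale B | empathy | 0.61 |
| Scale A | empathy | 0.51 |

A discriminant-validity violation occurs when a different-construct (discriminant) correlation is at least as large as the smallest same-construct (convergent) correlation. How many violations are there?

Convergent (same construct = empathy): Scale C, Scale B, Scale A.
Smallest convergent = 0.51. Discriminant values: 0.19, 0.32, 0.47, 0.36, 0.23; count ≥ 0.51 → 0.

0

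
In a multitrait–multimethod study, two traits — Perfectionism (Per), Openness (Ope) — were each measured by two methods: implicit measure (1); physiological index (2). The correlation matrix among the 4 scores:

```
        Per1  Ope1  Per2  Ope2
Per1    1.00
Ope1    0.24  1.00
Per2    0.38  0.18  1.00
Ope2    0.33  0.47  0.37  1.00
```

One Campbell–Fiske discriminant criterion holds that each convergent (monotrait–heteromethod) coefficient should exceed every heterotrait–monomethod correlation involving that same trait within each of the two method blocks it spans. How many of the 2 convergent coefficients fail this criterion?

0

Convergent coefficients and their comparison sets:
Per (methods 1·2): 0.38 vs {0.24, 0.37} → pass.
Ope (methods 1·2): 0.47 vs {0.24, 0.37} → pass.
0 of 2 fail.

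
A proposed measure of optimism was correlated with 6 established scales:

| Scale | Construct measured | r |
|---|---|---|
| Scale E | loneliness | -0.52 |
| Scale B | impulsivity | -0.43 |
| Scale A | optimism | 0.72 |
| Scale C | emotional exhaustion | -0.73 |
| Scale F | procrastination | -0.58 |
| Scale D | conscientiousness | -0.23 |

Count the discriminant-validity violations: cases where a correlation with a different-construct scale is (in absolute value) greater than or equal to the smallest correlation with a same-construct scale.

Convergent (same construct = optimism): Scale A.
Smallest convergent = 0.72. Discriminant |r|: 0.52, 0.43, 0.73, 0.58, 0.23; count ≥ 0.72 → 1.

1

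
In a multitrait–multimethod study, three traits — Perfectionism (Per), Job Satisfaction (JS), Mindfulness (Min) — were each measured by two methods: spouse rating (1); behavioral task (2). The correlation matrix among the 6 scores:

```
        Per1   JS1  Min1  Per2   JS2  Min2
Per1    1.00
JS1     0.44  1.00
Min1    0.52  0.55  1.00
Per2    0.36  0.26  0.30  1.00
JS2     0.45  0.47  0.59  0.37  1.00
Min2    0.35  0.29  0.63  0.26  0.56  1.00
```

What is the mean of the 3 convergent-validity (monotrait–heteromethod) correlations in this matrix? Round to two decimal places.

0.49

Convergent values: 0.36, 0.47, 0.63; mean = 1.46/3 = 0.49.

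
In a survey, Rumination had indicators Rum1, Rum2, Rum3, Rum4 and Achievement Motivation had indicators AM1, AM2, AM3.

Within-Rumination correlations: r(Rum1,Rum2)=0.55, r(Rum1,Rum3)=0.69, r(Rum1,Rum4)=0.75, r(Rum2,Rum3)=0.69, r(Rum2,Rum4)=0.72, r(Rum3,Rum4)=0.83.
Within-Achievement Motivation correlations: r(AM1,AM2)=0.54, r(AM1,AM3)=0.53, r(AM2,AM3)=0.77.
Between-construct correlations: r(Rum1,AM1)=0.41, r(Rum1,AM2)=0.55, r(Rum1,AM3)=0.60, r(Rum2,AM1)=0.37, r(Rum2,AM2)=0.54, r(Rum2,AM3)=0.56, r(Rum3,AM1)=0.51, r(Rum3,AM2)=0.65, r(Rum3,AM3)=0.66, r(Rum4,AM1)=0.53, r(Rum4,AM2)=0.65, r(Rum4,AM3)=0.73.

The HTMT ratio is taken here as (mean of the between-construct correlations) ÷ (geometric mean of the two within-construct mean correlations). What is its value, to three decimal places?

0.857

Mean heterotrait r = 6.76/12 = 0.5633.
Mean within-Rum = 4.23/6 = 0.7050; mean within-AM = 1.84/3 = 0.6133.
Geometric mean = √(0.7050 × 0.6133) = 0.6576.
HTMT = 0.5633 / 0.6576 = 0.857.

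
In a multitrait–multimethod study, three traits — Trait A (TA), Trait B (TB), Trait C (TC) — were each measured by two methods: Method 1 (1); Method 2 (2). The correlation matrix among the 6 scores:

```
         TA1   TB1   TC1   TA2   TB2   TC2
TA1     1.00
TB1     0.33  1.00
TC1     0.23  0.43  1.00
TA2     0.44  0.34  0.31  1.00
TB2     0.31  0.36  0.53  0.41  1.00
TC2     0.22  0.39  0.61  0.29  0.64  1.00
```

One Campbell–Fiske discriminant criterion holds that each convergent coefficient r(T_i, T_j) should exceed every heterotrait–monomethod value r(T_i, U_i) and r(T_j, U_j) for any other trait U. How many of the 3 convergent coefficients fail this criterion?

2

Checking each validity diagonal entry against its comparison values:
TA (methods 1·2): 0.44 vs {0.33, 0.41, 0.23, 0.29} → pass.
TB (methods 1·2): 0.36 vs {0.33, 0.41, 0.43, 0.64} → fail.
TC (methods 1·2): 0.61 vs {0.23, 0.29, 0.43, 0.64} → fail.
2 of 3 fail.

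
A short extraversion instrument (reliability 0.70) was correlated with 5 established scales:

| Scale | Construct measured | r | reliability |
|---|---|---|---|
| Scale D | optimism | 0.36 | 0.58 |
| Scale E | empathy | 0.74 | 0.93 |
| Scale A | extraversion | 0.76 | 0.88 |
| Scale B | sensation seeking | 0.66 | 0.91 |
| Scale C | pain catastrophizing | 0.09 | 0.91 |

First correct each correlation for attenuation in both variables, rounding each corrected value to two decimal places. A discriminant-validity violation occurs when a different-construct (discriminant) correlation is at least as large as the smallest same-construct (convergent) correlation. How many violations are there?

Disattenuated r (r / √(r_scale · r_new)):
  Scale D (disc): 0.36 / √(0.58·0.70) = 0.56
  Scale E (disc): 0.74 / √(0.93·0.70) = 0.92
  Scale A (conv): 0.76 / √(0.88·0.70) = 0.97
  Scale B (disc): 0.66 / √(0.91·0.70) = 0.83
  Scale C (disc): 0.09 / √(0.91·0.70) = 0.11
Smallest convergent = 0.97. Discriminant values: 0.56, 0.92, 0.83, 0.11; count ≥ 0.97 → 0.

0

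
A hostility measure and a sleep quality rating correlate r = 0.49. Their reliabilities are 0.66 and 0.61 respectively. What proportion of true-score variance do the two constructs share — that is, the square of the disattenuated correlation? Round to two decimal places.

0.60

Disattenuated r = 0.49 / √(0.66 × 0.61) = 0.49 / 0.6345 = 0.7723.
Shared true-score variance = 0.7723² = 0.5964 ≈ 0.60.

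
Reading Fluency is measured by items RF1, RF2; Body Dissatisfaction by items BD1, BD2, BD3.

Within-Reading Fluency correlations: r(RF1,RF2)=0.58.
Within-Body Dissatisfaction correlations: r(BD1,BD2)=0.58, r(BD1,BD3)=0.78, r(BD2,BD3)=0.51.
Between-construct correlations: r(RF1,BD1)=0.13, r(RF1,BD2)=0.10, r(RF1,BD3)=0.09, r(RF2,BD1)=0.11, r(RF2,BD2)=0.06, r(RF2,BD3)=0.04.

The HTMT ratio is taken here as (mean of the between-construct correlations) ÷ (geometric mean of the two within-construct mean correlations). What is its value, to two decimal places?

Mean between = 0.53/6 = 0.0883.
Mean within-RF = 0.58/1 = 0.5800; mean within-BD = 1.87/3 = 0.6233.
Geometric mean = √(0.5800 × 0.6233) = 0.6013.
HTMT = 0.0883 / 0.6013 = 0.15.

0.15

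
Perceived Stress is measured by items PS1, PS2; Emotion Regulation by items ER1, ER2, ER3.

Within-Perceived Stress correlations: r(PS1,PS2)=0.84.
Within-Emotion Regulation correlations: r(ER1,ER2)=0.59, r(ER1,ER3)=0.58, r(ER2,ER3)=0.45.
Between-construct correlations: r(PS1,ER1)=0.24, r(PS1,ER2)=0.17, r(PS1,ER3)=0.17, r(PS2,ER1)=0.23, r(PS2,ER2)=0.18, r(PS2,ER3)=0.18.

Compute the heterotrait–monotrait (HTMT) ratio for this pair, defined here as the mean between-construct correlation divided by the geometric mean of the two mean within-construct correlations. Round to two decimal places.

Between-construct mean = 1.17/6 = 0.1950.
Mean within-PS = 0.84/1 = 0.8400; mean within-ER = 1.62/3 = 0.5400.
Geometric mean = √(0.8400 × 0.5400) = 0.6735.
HTMT = 0.1950 / 0.6735 = 0.29.

0.29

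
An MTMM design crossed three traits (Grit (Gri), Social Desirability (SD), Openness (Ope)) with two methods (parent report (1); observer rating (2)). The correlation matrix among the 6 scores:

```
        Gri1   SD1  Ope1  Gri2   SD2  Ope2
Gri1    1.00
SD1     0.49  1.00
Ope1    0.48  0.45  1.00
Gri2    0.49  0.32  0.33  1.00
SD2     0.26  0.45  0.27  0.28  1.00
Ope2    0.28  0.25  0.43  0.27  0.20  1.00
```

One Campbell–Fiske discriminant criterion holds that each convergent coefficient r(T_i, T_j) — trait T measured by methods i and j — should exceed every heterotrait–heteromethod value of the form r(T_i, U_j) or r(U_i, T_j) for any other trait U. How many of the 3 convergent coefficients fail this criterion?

Each convergent coefficient versus the relevant comparison correlations:
Gri (methods 1·2): 0.49 vs {0.26, 0.32, 0.28, 0.33} → pass.
SD (methods 1·2): 0.45 vs {0.32, 0.26, 0.25, 0.27} → pass.
Ope (methods 1·2): 0.43 vs {0.33, 0.28, 0.27, 0.25} → pass.
0 of 3 fail.

0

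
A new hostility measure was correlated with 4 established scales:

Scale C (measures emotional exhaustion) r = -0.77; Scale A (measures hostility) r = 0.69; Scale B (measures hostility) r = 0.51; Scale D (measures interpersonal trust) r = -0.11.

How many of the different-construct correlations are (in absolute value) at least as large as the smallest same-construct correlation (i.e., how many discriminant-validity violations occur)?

1

Convergent (same construct = hostility): Scale A, Scale B.
Smallest convergent = 0.51. Discriminant |r|: 0.77, 0.11; count ≥ 0.51 → 1.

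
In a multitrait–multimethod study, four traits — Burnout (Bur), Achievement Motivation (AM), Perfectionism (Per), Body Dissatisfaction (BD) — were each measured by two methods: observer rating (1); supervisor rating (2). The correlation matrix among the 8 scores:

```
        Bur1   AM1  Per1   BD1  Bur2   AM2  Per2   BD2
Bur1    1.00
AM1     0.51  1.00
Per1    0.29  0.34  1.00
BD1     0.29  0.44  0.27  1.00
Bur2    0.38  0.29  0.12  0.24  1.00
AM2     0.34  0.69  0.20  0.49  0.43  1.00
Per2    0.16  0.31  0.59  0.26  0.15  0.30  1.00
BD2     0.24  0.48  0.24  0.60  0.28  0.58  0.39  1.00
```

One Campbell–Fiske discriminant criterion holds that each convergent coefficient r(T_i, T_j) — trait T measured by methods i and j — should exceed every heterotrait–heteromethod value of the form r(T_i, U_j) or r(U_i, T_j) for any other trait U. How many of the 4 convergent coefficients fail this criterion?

0

Convergent coefficients and their comparison sets:
Bur (methods 1·2): 0.38 vs {0.34, 0.29, 0.16, 0.12, 0.24, 0.24} → pass.
AM (methods 1·2): 0.69 vs {0.29, 0.34, 0.31, 0.20, 0.48, 0.49} → pass.
Per (methods 1·2): 0.59 vs {0.12, 0.16, 0.20, 0.31, 0.24, 0.26} → pass.
BD (methods 1·2): 0.60 vs {0.24, 0.24, 0.49, 0.48, 0.26, 0.24} → pass.
0 of 4 fail.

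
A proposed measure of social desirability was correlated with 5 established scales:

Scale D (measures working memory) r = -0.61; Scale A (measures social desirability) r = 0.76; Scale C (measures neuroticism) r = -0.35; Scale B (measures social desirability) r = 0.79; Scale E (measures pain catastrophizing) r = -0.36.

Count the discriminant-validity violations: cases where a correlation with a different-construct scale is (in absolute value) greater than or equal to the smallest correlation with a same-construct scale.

Convergent (same construct = social desirability): Scale A, Scale B.
Smallest convergent = 0.76. Discriminant |r|: 0.61, 0.35, 0.36; count ≥ 0.76 → 0.

0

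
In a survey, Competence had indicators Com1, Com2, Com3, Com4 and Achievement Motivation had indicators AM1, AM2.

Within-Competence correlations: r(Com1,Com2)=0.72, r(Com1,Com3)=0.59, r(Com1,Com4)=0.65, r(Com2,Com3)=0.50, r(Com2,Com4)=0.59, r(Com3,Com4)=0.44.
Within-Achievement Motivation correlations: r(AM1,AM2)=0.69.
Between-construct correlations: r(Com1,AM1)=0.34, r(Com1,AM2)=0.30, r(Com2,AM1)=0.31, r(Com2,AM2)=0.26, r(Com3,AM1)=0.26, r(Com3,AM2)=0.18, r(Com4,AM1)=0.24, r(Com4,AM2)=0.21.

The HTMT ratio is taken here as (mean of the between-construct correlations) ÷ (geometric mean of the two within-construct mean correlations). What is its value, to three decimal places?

0.414

Mean between = 2.10/8 = 0.2625.
Mean within-Com = 3.49/6 = 0.5817; mean within-AM = 0.69/1 = 0.6900.
Geometric mean = √(0.5817 × 0.6900) = 0.6335.
HTMT = 0.2625 / 0.6335 = 0.414.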